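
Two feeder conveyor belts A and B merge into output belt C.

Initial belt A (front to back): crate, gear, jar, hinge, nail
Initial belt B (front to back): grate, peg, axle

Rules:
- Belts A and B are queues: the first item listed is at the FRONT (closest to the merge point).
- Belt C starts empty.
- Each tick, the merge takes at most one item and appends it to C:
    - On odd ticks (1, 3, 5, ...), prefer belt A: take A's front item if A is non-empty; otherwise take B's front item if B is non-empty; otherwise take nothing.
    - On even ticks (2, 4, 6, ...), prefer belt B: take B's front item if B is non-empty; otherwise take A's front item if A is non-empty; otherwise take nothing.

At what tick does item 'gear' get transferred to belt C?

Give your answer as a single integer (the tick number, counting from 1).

Answer: 3

Derivation:
Tick 1: prefer A, take crate from A; A=[gear,jar,hinge,nail] B=[grate,peg,axle] C=[crate]
Tick 2: prefer B, take grate from B; A=[gear,jar,hinge,nail] B=[peg,axle] C=[crate,grate]
Tick 3: prefer A, take gear from A; A=[jar,hinge,nail] B=[peg,axle] C=[crate,grate,gear]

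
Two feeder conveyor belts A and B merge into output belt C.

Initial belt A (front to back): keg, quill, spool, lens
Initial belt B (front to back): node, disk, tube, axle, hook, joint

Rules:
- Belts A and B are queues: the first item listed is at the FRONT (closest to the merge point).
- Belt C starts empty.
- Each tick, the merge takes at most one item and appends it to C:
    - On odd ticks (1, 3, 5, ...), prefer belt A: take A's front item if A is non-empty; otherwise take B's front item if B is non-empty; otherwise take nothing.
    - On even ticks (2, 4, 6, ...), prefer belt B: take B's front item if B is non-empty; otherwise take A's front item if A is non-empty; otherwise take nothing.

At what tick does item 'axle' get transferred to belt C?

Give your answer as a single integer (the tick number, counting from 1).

Answer: 8

Derivation:
Tick 1: prefer A, take keg from A; A=[quill,spool,lens] B=[node,disk,tube,axle,hook,joint] C=[keg]
Tick 2: prefer B, take node from B; A=[quill,spool,lens] B=[disk,tube,axle,hook,joint] C=[keg,node]
Tick 3: prefer A, take quill from A; A=[spool,lens] B=[disk,tube,axle,hook,joint] C=[keg,node,quill]
Tick 4: prefer B, take disk from B; A=[spool,lens] B=[tube,axle,hook,joint] C=[keg,node,quill,disk]
Tick 5: prefer A, take spool from A; A=[lens] B=[tube,axle,hook,joint] C=[keg,node,quill,disk,spool]
Tick 6: prefer B, take tube from B; A=[lens] B=[axle,hook,joint] C=[keg,node,quill,disk,spool,tube]
Tick 7: prefer A, take lens from A; A=[-] B=[axle,hook,joint] C=[keg,node,quill,disk,spool,tube,lens]
Tick 8: prefer B, take axle from B; A=[-] B=[hook,joint] C=[keg,node,quill,disk,spool,tube,lens,axle]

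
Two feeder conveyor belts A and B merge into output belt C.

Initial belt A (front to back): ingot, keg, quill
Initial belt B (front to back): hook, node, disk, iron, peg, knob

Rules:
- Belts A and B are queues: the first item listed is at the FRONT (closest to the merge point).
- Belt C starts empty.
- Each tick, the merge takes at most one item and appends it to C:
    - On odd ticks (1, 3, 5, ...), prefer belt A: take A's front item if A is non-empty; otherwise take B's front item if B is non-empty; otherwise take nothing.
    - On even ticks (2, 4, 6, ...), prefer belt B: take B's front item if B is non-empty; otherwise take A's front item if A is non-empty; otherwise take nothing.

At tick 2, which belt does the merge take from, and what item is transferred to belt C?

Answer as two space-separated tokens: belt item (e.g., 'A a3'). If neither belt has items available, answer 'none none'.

Answer: B hook

Derivation:
Tick 1: prefer A, take ingot from A; A=[keg,quill] B=[hook,node,disk,iron,peg,knob] C=[ingot]
Tick 2: prefer B, take hook from B; A=[keg,quill] B=[node,disk,iron,peg,knob] C=[ingot,hook]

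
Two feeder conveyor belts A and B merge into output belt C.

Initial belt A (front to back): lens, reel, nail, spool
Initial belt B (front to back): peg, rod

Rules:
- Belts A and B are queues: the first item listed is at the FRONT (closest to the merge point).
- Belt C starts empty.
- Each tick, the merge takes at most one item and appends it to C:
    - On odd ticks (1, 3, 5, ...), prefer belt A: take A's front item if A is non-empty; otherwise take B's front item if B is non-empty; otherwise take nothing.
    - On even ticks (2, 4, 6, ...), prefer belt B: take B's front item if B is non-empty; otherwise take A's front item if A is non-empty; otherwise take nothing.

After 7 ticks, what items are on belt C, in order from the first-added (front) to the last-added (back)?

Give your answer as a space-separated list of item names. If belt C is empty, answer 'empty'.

Tick 1: prefer A, take lens from A; A=[reel,nail,spool] B=[peg,rod] C=[lens]
Tick 2: prefer B, take peg from B; A=[reel,nail,spool] B=[rod] C=[lens,peg]
Tick 3: prefer A, take reel from A; A=[nail,spool] B=[rod] C=[lens,peg,reel]
Tick 4: prefer B, take rod from B; A=[nail,spool] B=[-] C=[lens,peg,reel,rod]
Tick 5: prefer A, take nail from A; A=[spool] B=[-] C=[lens,peg,reel,rod,nail]
Tick 6: prefer B, take spool from A; A=[-] B=[-] C=[lens,peg,reel,rod,nail,spool]
Tick 7: prefer A, both empty, nothing taken; A=[-] B=[-] C=[lens,peg,reel,rod,nail,spool]

Answer: lens peg reel rod nail spool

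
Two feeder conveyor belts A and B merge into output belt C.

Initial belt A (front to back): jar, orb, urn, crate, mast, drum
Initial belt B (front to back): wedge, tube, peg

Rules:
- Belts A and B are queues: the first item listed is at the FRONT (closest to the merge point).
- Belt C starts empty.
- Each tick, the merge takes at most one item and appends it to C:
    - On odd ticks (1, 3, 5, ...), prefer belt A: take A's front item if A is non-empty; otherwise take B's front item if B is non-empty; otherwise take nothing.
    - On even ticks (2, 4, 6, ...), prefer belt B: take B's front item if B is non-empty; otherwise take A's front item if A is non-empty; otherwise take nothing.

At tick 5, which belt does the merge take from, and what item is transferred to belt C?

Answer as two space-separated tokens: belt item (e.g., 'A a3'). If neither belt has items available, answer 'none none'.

Answer: A urn

Derivation:
Tick 1: prefer A, take jar from A; A=[orb,urn,crate,mast,drum] B=[wedge,tube,peg] C=[jar]
Tick 2: prefer B, take wedge from B; A=[orb,urn,crate,mast,drum] B=[tube,peg] C=[jar,wedge]
Tick 3: prefer A, take orb from A; A=[urn,crate,mast,drum] B=[tube,peg] C=[jar,wedge,orb]
Tick 4: prefer B, take tube from B; A=[urn,crate,mast,drum] B=[peg] C=[jar,wedge,orb,tube]
Tick 5: prefer A, take urn from A; A=[crate,mast,drum] B=[peg] C=[jar,wedge,orb,tube,urn]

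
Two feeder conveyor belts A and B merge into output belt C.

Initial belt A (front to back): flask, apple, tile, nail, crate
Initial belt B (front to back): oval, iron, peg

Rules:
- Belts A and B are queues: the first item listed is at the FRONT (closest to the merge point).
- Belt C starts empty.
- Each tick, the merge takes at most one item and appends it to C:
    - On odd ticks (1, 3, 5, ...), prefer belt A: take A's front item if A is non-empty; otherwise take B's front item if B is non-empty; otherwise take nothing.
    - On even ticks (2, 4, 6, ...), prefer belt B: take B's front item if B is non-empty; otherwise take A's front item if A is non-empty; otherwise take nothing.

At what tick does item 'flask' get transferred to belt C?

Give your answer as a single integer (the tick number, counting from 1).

Answer: 1

Derivation:
Tick 1: prefer A, take flask from A; A=[apple,tile,nail,crate] B=[oval,iron,peg] C=[flask]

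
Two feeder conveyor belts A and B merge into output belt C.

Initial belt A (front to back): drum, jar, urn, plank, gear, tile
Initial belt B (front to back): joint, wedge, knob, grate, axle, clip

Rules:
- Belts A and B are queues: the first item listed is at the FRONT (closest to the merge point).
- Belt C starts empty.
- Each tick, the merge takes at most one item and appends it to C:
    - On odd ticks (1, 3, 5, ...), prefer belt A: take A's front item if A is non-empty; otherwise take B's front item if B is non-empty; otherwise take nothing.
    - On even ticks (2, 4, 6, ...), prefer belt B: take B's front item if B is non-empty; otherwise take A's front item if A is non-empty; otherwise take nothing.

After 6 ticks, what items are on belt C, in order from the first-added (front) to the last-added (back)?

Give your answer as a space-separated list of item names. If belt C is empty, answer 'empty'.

Tick 1: prefer A, take drum from A; A=[jar,urn,plank,gear,tile] B=[joint,wedge,knob,grate,axle,clip] C=[drum]
Tick 2: prefer B, take joint from B; A=[jar,urn,plank,gear,tile] B=[wedge,knob,grate,axle,clip] C=[drum,joint]
Tick 3: prefer A, take jar from A; A=[urn,plank,gear,tile] B=[wedge,knob,grate,axle,clip] C=[drum,joint,jar]
Tick 4: prefer B, take wedge from B; A=[urn,plank,gear,tile] B=[knob,grate,axle,clip] C=[drum,joint,jar,wedge]
Tick 5: prefer A, take urn from A; A=[plank,gear,tile] B=[knob,grate,axle,clip] C=[drum,joint,jar,wedge,urn]
Tick 6: prefer B, take knob from B; A=[plank,gear,tile] B=[grate,axle,clip] C=[drum,joint,jar,wedge,urn,knob]

Answer: drum joint jar wedge urn knob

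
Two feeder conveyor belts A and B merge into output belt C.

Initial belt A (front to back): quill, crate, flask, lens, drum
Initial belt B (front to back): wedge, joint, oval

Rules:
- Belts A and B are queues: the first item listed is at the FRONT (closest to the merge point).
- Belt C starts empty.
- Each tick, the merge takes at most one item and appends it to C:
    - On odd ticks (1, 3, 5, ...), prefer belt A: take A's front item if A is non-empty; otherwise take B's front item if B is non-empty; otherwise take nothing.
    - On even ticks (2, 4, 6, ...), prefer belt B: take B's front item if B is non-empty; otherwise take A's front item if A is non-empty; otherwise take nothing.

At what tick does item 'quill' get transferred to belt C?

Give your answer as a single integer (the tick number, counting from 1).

Tick 1: prefer A, take quill from A; A=[crate,flask,lens,drum] B=[wedge,joint,oval] C=[quill]

Answer: 1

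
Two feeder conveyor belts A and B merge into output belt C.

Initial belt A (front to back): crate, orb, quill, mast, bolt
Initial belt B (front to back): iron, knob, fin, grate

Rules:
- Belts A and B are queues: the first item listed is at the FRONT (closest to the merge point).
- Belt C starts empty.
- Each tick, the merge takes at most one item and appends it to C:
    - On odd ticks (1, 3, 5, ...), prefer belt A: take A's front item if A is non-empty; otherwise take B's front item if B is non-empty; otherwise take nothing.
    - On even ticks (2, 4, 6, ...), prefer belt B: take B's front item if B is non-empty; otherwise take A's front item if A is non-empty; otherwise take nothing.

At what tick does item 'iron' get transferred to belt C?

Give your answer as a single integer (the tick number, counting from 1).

Answer: 2

Derivation:
Tick 1: prefer A, take crate from A; A=[orb,quill,mast,bolt] B=[iron,knob,fin,grate] C=[crate]
Tick 2: prefer B, take iron from B; A=[orb,quill,mast,bolt] B=[knob,fin,grate] C=[crate,iron]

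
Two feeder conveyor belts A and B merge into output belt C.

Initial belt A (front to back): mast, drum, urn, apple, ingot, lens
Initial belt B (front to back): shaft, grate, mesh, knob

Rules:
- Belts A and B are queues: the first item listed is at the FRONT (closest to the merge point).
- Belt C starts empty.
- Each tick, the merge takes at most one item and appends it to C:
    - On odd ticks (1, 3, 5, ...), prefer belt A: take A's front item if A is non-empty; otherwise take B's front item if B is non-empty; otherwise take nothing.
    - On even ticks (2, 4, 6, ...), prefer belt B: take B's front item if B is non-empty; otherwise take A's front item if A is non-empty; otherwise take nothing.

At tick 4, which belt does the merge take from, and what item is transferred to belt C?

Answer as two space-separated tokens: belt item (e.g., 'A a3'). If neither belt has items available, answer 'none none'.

Tick 1: prefer A, take mast from A; A=[drum,urn,apple,ingot,lens] B=[shaft,grate,mesh,knob] C=[mast]
Tick 2: prefer B, take shaft from B; A=[drum,urn,apple,ingot,lens] B=[grate,mesh,knob] C=[mast,shaft]
Tick 3: prefer A, take drum from A; A=[urn,apple,ingot,lens] B=[grate,mesh,knob] C=[mast,shaft,drum]
Tick 4: prefer B, take grate from B; A=[urn,apple,ingot,lens] B=[mesh,knob] C=[mast,shaft,drum,grate]

Answer: B grate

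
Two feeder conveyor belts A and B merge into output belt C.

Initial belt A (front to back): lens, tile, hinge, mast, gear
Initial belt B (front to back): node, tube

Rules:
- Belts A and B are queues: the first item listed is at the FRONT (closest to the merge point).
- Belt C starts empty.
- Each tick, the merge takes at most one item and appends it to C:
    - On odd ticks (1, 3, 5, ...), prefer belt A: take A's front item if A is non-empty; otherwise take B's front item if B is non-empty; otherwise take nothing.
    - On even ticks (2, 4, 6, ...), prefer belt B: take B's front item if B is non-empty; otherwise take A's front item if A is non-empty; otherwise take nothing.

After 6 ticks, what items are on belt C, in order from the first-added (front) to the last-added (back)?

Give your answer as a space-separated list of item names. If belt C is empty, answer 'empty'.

Tick 1: prefer A, take lens from A; A=[tile,hinge,mast,gear] B=[node,tube] C=[lens]
Tick 2: prefer B, take node from B; A=[tile,hinge,mast,gear] B=[tube] C=[lens,node]
Tick 3: prefer A, take tile from A; A=[hinge,mast,gear] B=[tube] C=[lens,node,tile]
Tick 4: prefer B, take tube from B; A=[hinge,mast,gear] B=[-] C=[lens,node,tile,tube]
Tick 5: prefer A, take hinge from A; A=[mast,gear] B=[-] C=[lens,node,tile,tube,hinge]
Tick 6: prefer B, take mast from A; A=[gear] B=[-] C=[lens,node,tile,tube,hinge,mast]

Answer: lens node tile tube hinge mast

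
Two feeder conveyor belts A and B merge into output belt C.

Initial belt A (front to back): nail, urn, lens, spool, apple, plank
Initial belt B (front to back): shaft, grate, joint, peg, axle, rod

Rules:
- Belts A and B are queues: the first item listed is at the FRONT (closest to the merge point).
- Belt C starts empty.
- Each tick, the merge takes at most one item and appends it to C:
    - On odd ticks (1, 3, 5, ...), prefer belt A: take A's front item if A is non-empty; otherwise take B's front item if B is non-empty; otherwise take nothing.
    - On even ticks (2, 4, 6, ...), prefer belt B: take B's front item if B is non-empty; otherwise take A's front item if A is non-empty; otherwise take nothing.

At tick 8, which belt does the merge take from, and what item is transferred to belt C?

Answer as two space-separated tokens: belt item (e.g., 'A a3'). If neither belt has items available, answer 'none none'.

Answer: B peg

Derivation:
Tick 1: prefer A, take nail from A; A=[urn,lens,spool,apple,plank] B=[shaft,grate,joint,peg,axle,rod] C=[nail]
Tick 2: prefer B, take shaft from B; A=[urn,lens,spool,apple,plank] B=[grate,joint,peg,axle,rod] C=[nail,shaft]
Tick 3: prefer A, take urn from A; A=[lens,spool,apple,plank] B=[grate,joint,peg,axle,rod] C=[nail,shaft,urn]
Tick 4: prefer B, take grate from B; A=[lens,spool,apple,plank] B=[joint,peg,axle,rod] C=[nail,shaft,urn,grate]
Tick 5: prefer A, take lens from A; A=[spool,apple,plank] B=[joint,peg,axle,rod] C=[nail,shaft,urn,grate,lens]
Tick 6: prefer B, take joint from B; A=[spool,apple,plank] B=[peg,axle,rod] C=[nail,shaft,urn,grate,lens,joint]
Tick 7: prefer A, take spool from A; A=[apple,plank] B=[peg,axle,rod] C=[nail,shaft,urn,grate,lens,joint,spool]
Tick 8: prefer B, take peg from B; A=[apple,plank] B=[axle,rod] C=[nail,shaft,urn,grate,lens,joint,spool,peg]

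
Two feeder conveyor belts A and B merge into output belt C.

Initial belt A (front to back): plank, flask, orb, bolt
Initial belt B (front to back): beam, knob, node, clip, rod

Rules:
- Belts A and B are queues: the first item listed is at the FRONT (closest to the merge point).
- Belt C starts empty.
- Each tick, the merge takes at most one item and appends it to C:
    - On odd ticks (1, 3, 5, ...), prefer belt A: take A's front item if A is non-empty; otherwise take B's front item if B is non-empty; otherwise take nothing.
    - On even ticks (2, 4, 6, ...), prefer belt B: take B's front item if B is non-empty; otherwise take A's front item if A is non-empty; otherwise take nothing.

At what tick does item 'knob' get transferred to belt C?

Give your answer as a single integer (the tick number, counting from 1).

Answer: 4

Derivation:
Tick 1: prefer A, take plank from A; A=[flask,orb,bolt] B=[beam,knob,node,clip,rod] C=[plank]
Tick 2: prefer B, take beam from B; A=[flask,orb,bolt] B=[knob,node,clip,rod] C=[plank,beam]
Tick 3: prefer A, take flask from A; A=[orb,bolt] B=[knob,node,clip,rod] C=[plank,beam,flask]
Tick 4: prefer B, take knob from B; A=[orb,bolt] B=[node,clip,rod] C=[plank,beam,flask,knob]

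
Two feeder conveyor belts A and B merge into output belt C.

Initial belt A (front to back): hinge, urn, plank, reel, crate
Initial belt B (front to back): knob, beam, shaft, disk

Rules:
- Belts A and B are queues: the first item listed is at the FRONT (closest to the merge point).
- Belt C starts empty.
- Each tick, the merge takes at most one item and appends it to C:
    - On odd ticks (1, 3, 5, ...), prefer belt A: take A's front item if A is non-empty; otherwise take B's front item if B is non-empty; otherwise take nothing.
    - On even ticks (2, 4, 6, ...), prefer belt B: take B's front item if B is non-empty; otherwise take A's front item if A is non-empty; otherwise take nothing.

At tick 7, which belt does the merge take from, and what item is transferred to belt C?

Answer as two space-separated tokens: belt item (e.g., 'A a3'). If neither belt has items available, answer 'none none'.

Tick 1: prefer A, take hinge from A; A=[urn,plank,reel,crate] B=[knob,beam,shaft,disk] C=[hinge]
Tick 2: prefer B, take knob from B; A=[urn,plank,reel,crate] B=[beam,shaft,disk] C=[hinge,knob]
Tick 3: prefer A, take urn from A; A=[plank,reel,crate] B=[beam,shaft,disk] C=[hinge,knob,urn]
Tick 4: prefer B, take beam from B; A=[plank,reel,crate] B=[shaft,disk] C=[hinge,knob,urn,beam]
Tick 5: prefer A, take plank from A; A=[reel,crate] B=[shaft,disk] C=[hinge,knob,urn,beam,plank]
Tick 6: prefer B, take shaft from B; A=[reel,crate] B=[disk] C=[hinge,knob,urn,beam,plank,shaft]
Tick 7: prefer A, take reel from A; A=[crate] B=[disk] C=[hinge,knob,urn,beam,plank,shaft,reel]

Answer: A reel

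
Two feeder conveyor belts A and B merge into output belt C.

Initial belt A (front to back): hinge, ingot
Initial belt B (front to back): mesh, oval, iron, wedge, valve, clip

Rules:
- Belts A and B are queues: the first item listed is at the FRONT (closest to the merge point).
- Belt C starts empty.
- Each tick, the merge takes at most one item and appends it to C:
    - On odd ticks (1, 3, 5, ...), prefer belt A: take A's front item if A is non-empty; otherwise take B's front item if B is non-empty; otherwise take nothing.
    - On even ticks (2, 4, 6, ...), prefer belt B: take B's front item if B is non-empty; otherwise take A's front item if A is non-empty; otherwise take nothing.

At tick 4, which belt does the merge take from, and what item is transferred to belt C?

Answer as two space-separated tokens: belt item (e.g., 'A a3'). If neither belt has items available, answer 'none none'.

Tick 1: prefer A, take hinge from A; A=[ingot] B=[mesh,oval,iron,wedge,valve,clip] C=[hinge]
Tick 2: prefer B, take mesh from B; A=[ingot] B=[oval,iron,wedge,valve,clip] C=[hinge,mesh]
Tick 3: prefer A, take ingot from A; A=[-] B=[oval,iron,wedge,valve,clip] C=[hinge,mesh,ingot]
Tick 4: prefer B, take oval from B; A=[-] B=[iron,wedge,valve,clip] C=[hinge,mesh,ingot,oval]

Answer: B oval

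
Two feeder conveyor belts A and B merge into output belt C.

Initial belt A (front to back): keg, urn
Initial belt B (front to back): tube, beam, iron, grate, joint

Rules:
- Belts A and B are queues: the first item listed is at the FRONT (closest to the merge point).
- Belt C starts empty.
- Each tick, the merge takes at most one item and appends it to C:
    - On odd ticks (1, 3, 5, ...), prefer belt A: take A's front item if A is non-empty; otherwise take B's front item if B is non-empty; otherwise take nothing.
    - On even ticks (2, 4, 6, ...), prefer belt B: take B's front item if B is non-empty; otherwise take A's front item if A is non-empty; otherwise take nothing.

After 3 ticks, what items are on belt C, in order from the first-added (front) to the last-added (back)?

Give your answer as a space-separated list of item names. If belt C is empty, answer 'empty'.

Answer: keg tube urn

Derivation:
Tick 1: prefer A, take keg from A; A=[urn] B=[tube,beam,iron,grate,joint] C=[keg]
Tick 2: prefer B, take tube from B; A=[urn] B=[beam,iron,grate,joint] C=[keg,tube]
Tick 3: prefer A, take urn from A; A=[-] B=[beam,iron,grate,joint] C=[keg,tube,urn]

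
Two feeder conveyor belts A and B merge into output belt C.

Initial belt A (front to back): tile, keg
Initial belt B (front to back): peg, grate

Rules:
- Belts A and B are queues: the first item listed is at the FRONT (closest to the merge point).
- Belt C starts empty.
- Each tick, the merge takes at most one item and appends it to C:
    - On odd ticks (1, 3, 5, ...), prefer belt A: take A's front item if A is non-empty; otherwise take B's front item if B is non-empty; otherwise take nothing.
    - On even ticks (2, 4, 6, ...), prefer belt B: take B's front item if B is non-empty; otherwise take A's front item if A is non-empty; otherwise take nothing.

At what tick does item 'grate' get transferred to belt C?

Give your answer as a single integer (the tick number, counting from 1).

Tick 1: prefer A, take tile from A; A=[keg] B=[peg,grate] C=[tile]
Tick 2: prefer B, take peg from B; A=[keg] B=[grate] C=[tile,peg]
Tick 3: prefer A, take keg from A; A=[-] B=[grate] C=[tile,peg,keg]
Tick 4: prefer B, take grate from B; A=[-] B=[-] C=[tile,peg,keg,grate]

Answer: 4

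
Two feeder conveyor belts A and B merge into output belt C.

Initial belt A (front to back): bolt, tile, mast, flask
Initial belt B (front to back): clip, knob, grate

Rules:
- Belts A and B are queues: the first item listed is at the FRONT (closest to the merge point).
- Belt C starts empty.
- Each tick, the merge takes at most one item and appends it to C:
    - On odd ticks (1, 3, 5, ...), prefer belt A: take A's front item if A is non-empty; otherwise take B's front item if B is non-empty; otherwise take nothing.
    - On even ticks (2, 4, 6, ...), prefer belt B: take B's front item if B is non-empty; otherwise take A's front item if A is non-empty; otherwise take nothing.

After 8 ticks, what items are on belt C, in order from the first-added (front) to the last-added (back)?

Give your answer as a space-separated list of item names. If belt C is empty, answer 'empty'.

Answer: bolt clip tile knob mast grate flask

Derivation:
Tick 1: prefer A, take bolt from A; A=[tile,mast,flask] B=[clip,knob,grate] C=[bolt]
Tick 2: prefer B, take clip from B; A=[tile,mast,flask] B=[knob,grate] C=[bolt,clip]
Tick 3: prefer A, take tile from A; A=[mast,flask] B=[knob,grate] C=[bolt,clip,tile]
Tick 4: prefer B, take knob from B; A=[mast,flask] B=[grate] C=[bolt,clip,tile,knob]
Tick 5: prefer A, take mast from A; A=[flask] B=[grate] C=[bolt,clip,tile,knob,mast]
Tick 6: prefer B, take grate from B; A=[flask] B=[-] C=[bolt,clip,tile,knob,mast,grate]
Tick 7: prefer A, take flask from A; A=[-] B=[-] C=[bolt,clip,tile,knob,mast,grate,flask]
Tick 8: prefer B, both empty, nothing taken; A=[-] B=[-] C=[bolt,clip,tile,knob,mast,grate,flask]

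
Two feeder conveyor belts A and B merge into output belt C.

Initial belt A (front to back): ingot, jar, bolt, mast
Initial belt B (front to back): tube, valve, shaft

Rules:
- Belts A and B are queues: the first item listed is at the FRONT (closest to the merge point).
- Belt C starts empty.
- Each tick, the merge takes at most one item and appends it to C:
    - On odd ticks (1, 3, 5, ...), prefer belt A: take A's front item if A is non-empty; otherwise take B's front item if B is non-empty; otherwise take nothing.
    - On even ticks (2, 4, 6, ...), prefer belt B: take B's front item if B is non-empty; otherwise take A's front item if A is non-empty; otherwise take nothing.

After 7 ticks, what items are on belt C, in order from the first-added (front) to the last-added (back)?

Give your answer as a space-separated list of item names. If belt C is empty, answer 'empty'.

Answer: ingot tube jar valve bolt shaft mast

Derivation:
Tick 1: prefer A, take ingot from A; A=[jar,bolt,mast] B=[tube,valve,shaft] C=[ingot]
Tick 2: prefer B, take tube from B; A=[jar,bolt,mast] B=[valve,shaft] C=[ingot,tube]
Tick 3: prefer A, take jar from A; A=[bolt,mast] B=[valve,shaft] C=[ingot,tube,jar]
Tick 4: prefer B, take valve from B; A=[bolt,mast] B=[shaft] C=[ingot,tube,jar,valve]
Tick 5: prefer A, take bolt from A; A=[mast] B=[shaft] C=[ingot,tube,jar,valve,bolt]
Tick 6: prefer B, take shaft from B; A=[mast] B=[-] C=[ingot,tube,jar,valve,bolt,shaft]
Tick 7: prefer A, take mast from A; A=[-] B=[-] C=[ingot,tube,jar,valve,bolt,shaft,mast]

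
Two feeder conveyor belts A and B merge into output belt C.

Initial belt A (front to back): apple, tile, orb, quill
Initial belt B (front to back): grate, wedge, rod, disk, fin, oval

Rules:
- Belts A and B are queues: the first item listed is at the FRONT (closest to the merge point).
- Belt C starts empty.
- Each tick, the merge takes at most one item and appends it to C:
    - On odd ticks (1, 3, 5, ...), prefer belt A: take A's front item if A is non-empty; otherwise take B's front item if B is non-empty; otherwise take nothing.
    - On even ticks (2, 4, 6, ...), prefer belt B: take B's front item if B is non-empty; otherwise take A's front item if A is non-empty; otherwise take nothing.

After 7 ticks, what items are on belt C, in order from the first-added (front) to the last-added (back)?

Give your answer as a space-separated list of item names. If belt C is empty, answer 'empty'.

Answer: apple grate tile wedge orb rod quill

Derivation:
Tick 1: prefer A, take apple from A; A=[tile,orb,quill] B=[grate,wedge,rod,disk,fin,oval] C=[apple]
Tick 2: prefer B, take grate from B; A=[tile,orb,quill] B=[wedge,rod,disk,fin,oval] C=[apple,grate]
Tick 3: prefer A, take tile from A; A=[orb,quill] B=[wedge,rod,disk,fin,oval] C=[apple,grate,tile]
Tick 4: prefer B, take wedge from B; A=[orb,quill] B=[rod,disk,fin,oval] C=[apple,grate,tile,wedge]
Tick 5: prefer A, take orb from A; A=[quill] B=[rod,disk,fin,oval] C=[apple,grate,tile,wedge,orb]
Tick 6: prefer B, take rod from B; A=[quill] B=[disk,fin,oval] C=[apple,grate,tile,wedge,orb,rod]
Tick 7: prefer A, take quill from A; A=[-] B=[disk,fin,oval] C=[apple,grate,tile,wedge,orb,rod,quill]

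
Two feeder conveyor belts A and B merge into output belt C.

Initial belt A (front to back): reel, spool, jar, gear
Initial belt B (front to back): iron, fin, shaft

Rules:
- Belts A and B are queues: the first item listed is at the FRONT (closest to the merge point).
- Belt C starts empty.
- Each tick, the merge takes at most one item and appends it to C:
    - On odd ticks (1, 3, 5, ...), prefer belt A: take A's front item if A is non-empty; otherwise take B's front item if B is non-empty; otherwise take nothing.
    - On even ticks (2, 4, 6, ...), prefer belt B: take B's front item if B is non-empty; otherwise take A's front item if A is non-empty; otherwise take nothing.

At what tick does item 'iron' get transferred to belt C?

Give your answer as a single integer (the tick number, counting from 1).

Answer: 2

Derivation:
Tick 1: prefer A, take reel from A; A=[spool,jar,gear] B=[iron,fin,shaft] C=[reel]
Tick 2: prefer B, take iron from B; A=[spool,jar,gear] B=[fin,shaft] C=[reel,iron]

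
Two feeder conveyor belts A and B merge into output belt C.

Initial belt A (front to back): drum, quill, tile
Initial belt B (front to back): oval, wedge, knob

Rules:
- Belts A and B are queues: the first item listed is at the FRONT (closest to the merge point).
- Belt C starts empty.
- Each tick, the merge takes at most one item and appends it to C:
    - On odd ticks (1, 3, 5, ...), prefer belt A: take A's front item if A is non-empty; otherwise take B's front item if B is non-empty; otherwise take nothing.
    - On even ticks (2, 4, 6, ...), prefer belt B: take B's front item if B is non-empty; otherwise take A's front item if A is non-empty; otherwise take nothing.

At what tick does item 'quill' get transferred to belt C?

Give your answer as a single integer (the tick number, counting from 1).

Answer: 3

Derivation:
Tick 1: prefer A, take drum from A; A=[quill,tile] B=[oval,wedge,knob] C=[drum]
Tick 2: prefer B, take oval from B; A=[quill,tile] B=[wedge,knob] C=[drum,oval]
Tick 3: prefer A, take quill from A; A=[tile] B=[wedge,knob] C=[drum,oval,quill]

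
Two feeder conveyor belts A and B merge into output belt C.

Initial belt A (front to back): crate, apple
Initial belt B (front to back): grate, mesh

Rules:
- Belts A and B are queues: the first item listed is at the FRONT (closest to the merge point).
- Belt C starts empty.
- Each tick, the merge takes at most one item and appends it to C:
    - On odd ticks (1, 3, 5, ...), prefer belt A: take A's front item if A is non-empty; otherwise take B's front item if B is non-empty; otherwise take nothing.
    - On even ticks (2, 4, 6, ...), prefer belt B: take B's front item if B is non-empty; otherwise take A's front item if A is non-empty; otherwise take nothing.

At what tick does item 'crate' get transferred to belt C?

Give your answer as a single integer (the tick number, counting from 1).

Tick 1: prefer A, take crate from A; A=[apple] B=[grate,mesh] C=[crate]

Answer: 1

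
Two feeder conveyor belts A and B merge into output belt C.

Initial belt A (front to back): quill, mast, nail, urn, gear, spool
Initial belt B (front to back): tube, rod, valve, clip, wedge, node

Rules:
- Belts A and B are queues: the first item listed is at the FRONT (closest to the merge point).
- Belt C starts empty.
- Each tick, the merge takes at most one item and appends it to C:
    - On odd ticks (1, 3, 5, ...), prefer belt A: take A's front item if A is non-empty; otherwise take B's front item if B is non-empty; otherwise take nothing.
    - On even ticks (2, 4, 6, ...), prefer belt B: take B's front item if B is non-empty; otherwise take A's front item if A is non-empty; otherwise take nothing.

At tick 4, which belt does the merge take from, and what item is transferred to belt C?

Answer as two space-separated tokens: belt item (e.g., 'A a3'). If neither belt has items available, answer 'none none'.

Tick 1: prefer A, take quill from A; A=[mast,nail,urn,gear,spool] B=[tube,rod,valve,clip,wedge,node] C=[quill]
Tick 2: prefer B, take tube from B; A=[mast,nail,urn,gear,spool] B=[rod,valve,clip,wedge,node] C=[quill,tube]
Tick 3: prefer A, take mast from A; A=[nail,urn,gear,spool] B=[rod,valve,clip,wedge,node] C=[quill,tube,mast]
Tick 4: prefer B, take rod from B; A=[nail,urn,gear,spool] B=[valve,clip,wedge,node] C=[quill,tube,mast,rod]

Answer: B rod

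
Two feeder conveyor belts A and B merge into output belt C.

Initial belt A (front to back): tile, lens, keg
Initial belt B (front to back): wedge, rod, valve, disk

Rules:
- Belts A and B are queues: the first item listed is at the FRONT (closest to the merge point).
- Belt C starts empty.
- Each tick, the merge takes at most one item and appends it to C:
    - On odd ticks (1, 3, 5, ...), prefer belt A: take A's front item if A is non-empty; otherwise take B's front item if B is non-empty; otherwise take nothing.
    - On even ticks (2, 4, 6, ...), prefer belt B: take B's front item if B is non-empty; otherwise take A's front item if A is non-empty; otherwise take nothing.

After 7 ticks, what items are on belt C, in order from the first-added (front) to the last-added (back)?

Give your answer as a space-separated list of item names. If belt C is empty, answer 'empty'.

Tick 1: prefer A, take tile from A; A=[lens,keg] B=[wedge,rod,valve,disk] C=[tile]
Tick 2: prefer B, take wedge from B; A=[lens,keg] B=[rod,valve,disk] C=[tile,wedge]
Tick 3: prefer A, take lens from A; A=[keg] B=[rod,valve,disk] C=[tile,wedge,lens]
Tick 4: prefer B, take rod from B; A=[keg] B=[valve,disk] C=[tile,wedge,lens,rod]
Tick 5: prefer A, take keg from A; A=[-] B=[valve,disk] C=[tile,wedge,lens,rod,keg]
Tick 6: prefer B, take valve from B; A=[-] B=[disk] C=[tile,wedge,lens,rod,keg,valve]
Tick 7: prefer A, take disk from B; A=[-] B=[-] C=[tile,wedge,lens,rod,keg,valve,disk]

Answer: tile wedge lens rod keg valve disk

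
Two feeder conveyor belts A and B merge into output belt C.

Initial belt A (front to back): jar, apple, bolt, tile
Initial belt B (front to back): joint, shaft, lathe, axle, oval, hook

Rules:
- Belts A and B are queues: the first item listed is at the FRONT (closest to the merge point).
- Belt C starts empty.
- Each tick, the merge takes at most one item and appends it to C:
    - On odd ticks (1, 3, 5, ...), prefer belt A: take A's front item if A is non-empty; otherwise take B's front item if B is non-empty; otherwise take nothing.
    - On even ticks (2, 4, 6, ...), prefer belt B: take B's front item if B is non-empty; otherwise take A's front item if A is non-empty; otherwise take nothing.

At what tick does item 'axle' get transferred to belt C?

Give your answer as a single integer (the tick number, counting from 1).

Answer: 8

Derivation:
Tick 1: prefer A, take jar from A; A=[apple,bolt,tile] B=[joint,shaft,lathe,axle,oval,hook] C=[jar]
Tick 2: prefer B, take joint from B; A=[apple,bolt,tile] B=[shaft,lathe,axle,oval,hook] C=[jar,joint]
Tick 3: prefer A, take apple from A; A=[bolt,tile] B=[shaft,lathe,axle,oval,hook] C=[jar,joint,apple]
Tick 4: prefer B, take shaft from B; A=[bolt,tile] B=[lathe,axle,oval,hook] C=[jar,joint,apple,shaft]
Tick 5: prefer A, take bolt from A; A=[tile] B=[lathe,axle,oval,hook] C=[jar,joint,apple,shaft,bolt]
Tick 6: prefer B, take lathe from B; A=[tile] B=[axle,oval,hook] C=[jar,joint,apple,shaft,bolt,lathe]
Tick 7: prefer A, take tile from A; A=[-] B=[axle,oval,hook] C=[jar,joint,apple,shaft,bolt,lathe,tile]
Tick 8: prefer B, take axle from B; A=[-] B=[oval,hook] C=[jar,joint,apple,shaft,bolt,lathe,tile,axle]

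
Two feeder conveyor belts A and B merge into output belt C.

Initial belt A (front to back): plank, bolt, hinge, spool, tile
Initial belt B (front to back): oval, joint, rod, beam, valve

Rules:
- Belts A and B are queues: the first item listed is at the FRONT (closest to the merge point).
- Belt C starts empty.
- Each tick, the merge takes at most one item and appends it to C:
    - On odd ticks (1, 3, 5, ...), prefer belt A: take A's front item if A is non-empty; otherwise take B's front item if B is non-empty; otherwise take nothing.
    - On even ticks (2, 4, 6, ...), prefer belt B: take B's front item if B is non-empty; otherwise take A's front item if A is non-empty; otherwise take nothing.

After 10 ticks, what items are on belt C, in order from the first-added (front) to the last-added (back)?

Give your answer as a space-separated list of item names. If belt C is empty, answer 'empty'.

Tick 1: prefer A, take plank from A; A=[bolt,hinge,spool,tile] B=[oval,joint,rod,beam,valve] C=[plank]
Tick 2: prefer B, take oval from B; A=[bolt,hinge,spool,tile] B=[joint,rod,beam,valve] C=[plank,oval]
Tick 3: prefer A, take bolt from A; A=[hinge,spool,tile] B=[joint,rod,beam,valve] C=[plank,oval,bolt]
Tick 4: prefer B, take joint from B; A=[hinge,spool,tile] B=[rod,beam,valve] C=[plank,oval,bolt,joint]
Tick 5: prefer A, take hinge from A; A=[spool,tile] B=[rod,beam,valve] C=[plank,oval,bolt,joint,hinge]
Tick 6: prefer B, take rod from B; A=[spool,tile] B=[beam,valve] C=[plank,oval,bolt,joint,hinge,rod]
Tick 7: prefer A, take spool from A; A=[tile] B=[beam,valve] C=[plank,oval,bolt,joint,hinge,rod,spool]
Tick 8: prefer B, take beam from B; A=[tile] B=[valve] C=[plank,oval,bolt,joint,hinge,rod,spool,beam]
Tick 9: prefer A, take tile from A; A=[-] B=[valve] C=[plank,oval,bolt,joint,hinge,rod,spool,beam,tile]
Tick 10: prefer B, take valve from B; A=[-] B=[-] C=[plank,oval,bolt,joint,hinge,rod,spool,beam,tile,valve]

Answer: plank oval bolt joint hinge rod spool beam tile valve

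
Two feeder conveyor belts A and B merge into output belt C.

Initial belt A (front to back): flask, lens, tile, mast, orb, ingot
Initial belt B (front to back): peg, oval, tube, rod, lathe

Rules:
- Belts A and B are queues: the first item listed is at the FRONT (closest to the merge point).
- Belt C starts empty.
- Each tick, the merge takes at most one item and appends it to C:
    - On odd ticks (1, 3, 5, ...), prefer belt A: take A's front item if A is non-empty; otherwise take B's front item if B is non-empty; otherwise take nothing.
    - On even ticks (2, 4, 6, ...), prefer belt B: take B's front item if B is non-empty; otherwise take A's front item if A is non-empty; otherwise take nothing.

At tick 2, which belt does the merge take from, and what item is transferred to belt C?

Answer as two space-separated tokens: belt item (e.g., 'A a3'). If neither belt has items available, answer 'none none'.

Answer: B peg

Derivation:
Tick 1: prefer A, take flask from A; A=[lens,tile,mast,orb,ingot] B=[peg,oval,tube,rod,lathe] C=[flask]
Tick 2: prefer B, take peg from B; A=[lens,tile,mast,orb,ingot] B=[oval,tube,rod,lathe] C=[flask,peg]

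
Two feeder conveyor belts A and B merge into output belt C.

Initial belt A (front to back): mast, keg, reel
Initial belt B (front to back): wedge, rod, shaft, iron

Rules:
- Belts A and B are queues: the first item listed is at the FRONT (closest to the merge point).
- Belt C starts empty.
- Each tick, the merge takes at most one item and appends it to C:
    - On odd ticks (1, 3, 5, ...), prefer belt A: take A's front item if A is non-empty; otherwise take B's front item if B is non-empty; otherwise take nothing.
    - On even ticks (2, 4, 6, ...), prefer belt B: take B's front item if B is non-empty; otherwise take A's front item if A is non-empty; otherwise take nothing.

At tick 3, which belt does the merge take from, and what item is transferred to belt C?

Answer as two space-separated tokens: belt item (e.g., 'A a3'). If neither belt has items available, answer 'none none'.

Answer: A keg

Derivation:
Tick 1: prefer A, take mast from A; A=[keg,reel] B=[wedge,rod,shaft,iron] C=[mast]
Tick 2: prefer B, take wedge from B; A=[keg,reel] B=[rod,shaft,iron] C=[mast,wedge]
Tick 3: prefer A, take keg from A; A=[reel] B=[rod,shaft,iron] C=[mast,wedge,keg]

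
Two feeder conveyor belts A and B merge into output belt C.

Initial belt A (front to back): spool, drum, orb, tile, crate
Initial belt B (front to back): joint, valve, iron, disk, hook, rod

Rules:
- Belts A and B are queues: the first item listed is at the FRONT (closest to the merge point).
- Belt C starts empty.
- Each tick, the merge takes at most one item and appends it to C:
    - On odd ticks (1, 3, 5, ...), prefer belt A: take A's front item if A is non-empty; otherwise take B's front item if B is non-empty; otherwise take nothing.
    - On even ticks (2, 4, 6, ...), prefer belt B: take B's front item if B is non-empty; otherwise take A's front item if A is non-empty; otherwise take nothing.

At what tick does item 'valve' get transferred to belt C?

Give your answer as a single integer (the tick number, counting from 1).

Answer: 4

Derivation:
Tick 1: prefer A, take spool from A; A=[drum,orb,tile,crate] B=[joint,valve,iron,disk,hook,rod] C=[spool]
Tick 2: prefer B, take joint from B; A=[drum,orb,tile,crate] B=[valve,iron,disk,hook,rod] C=[spool,joint]
Tick 3: prefer A, take drum from A; A=[orb,tile,crate] B=[valve,iron,disk,hook,rod] C=[spool,joint,drum]
Tick 4: prefer B, take valve from B; A=[orb,tile,crate] B=[iron,disk,hook,rod] C=[spool,joint,drum,valve]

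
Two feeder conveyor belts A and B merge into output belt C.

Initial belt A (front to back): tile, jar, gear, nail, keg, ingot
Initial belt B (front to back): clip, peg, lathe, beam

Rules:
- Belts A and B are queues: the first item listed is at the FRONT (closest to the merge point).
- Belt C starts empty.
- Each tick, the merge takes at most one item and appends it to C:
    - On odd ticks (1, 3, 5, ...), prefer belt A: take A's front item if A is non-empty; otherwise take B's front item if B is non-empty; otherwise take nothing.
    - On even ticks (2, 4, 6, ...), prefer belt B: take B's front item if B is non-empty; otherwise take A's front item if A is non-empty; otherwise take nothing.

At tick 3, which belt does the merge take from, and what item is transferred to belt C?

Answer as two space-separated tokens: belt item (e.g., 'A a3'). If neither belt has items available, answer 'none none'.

Answer: A jar

Derivation:
Tick 1: prefer A, take tile from A; A=[jar,gear,nail,keg,ingot] B=[clip,peg,lathe,beam] C=[tile]
Tick 2: prefer B, take clip from B; A=[jar,gear,nail,keg,ingot] B=[peg,lathe,beam] C=[tile,clip]
Tick 3: prefer A, take jar from A; A=[gear,nail,keg,ingot] B=[peg,lathe,beam] C=[tile,clip,jar]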